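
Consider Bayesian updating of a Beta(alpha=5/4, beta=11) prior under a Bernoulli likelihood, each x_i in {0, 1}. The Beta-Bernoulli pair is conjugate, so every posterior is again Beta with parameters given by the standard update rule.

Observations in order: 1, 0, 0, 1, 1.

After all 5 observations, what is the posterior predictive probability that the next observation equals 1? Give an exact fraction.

17/69

obs 1: x=1 → posterior Beta(9/4, 11)
obs 2: x=0 → posterior Beta(9/4, 12)
obs 3: x=0 → posterior Beta(9/4, 13)
obs 4: x=1 → posterior Beta(13/4, 13)
obs 5: x=1 → posterior Beta(17/4, 13)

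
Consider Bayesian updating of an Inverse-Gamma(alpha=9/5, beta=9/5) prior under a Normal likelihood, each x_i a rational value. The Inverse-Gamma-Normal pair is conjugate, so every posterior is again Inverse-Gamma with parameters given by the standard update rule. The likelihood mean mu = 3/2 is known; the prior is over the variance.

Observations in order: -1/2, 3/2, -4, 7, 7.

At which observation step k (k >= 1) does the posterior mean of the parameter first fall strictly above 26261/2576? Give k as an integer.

k = 4

obs 1: x=-1/2 → posterior Inverse-Gamma(23/10, 19/5)
obs 2: x=3/2 → posterior Inverse-Gamma(14/5, 19/5)
obs 3: x=-4 → posterior Inverse-Gamma(33/10, 757/40)
obs 4: x=7 → posterior Inverse-Gamma(19/5, 681/20)
obs 5: x=7 → posterior Inverse-Gamma(43/10, 1967/40)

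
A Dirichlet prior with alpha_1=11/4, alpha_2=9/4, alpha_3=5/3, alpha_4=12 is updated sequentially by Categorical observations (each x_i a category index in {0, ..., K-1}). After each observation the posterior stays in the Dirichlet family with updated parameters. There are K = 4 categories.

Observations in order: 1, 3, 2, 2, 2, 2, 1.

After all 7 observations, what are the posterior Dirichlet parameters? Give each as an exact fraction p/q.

obs 1: x=1 → posterior Dirichlet(11/4, 13/4, 5/3, 12)
obs 2: x=3 → posterior Dirichlet(11/4, 13/4, 5/3, 13)
obs 3: x=2 → posterior Dirichlet(11/4, 13/4, 8/3, 13)
obs 4: x=2 → posterior Dirichlet(11/4, 13/4, 11/3, 13)
obs 5: x=2 → posterior Dirichlet(11/4, 13/4, 14/3, 13)
obs 6: x=2 → posterior Dirichlet(11/4, 13/4, 17/3, 13)
obs 7: x=1 → posterior Dirichlet(11/4, 17/4, 17/3, 13)

alpha_1=11/4, alpha_2=17/4, alpha_3=17/3, alpha_4=13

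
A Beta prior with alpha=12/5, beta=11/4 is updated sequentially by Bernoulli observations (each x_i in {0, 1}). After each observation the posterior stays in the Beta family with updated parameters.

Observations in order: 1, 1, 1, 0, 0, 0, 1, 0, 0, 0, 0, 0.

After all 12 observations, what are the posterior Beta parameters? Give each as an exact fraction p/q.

alpha=32/5, beta=43/4

obs 1: x=1 → posterior Beta(17/5, 11/4)
obs 2: x=1 → posterior Beta(22/5, 11/4)
obs 3: x=1 → posterior Beta(27/5, 11/4)
obs 4: x=0 → posterior Beta(27/5, 15/4)
obs 5: x=0 → posterior Beta(27/5, 19/4)
obs 6: x=0 → posterior Beta(27/5, 23/4)
obs 7: x=1 → posterior Beta(32/5, 23/4)
obs 8: x=0 → posterior Beta(32/5, 27/4)
obs 9: x=0 → posterior Beta(32/5, 31/4)
obs 10: x=0 → posterior Beta(32/5, 35/4)
obs 11: x=0 → posterior Beta(32/5, 39/4)
obs 12: x=0 → posterior Beta(32/5, 43/4)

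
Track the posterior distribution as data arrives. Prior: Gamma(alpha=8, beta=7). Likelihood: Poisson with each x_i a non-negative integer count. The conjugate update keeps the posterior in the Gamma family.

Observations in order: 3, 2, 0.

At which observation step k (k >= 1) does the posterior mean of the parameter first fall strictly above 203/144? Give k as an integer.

k = 2

obs 1: x=3 → posterior Gamma(11, 8)
obs 2: x=2 → posterior Gamma(13, 9)
obs 3: x=0 → posterior Gamma(13, 10)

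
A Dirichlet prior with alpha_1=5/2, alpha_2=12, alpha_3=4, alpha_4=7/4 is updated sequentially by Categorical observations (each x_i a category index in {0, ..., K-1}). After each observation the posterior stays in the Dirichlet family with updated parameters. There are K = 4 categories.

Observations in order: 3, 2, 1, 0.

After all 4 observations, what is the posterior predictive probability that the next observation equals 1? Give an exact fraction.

obs 1: x=3 → posterior Dirichlet(5/2, 12, 4, 11/4)
obs 2: x=2 → posterior Dirichlet(5/2, 12, 5, 11/4)
obs 3: x=1 → posterior Dirichlet(5/2, 13, 5, 11/4)
obs 4: x=0 → posterior Dirichlet(7/2, 13, 5, 11/4)

52/97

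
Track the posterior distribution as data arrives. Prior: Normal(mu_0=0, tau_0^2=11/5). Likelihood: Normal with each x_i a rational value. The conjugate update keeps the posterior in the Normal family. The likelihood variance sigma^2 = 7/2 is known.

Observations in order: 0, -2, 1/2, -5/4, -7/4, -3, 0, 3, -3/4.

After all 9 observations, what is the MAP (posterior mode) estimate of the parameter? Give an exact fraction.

-231/466

obs 1: x=0 → posterior Normal(0, 77/57)
obs 2: x=-2 → posterior Normal(-44/79, 77/79)
obs 3: x=1/2 → posterior Normal(-33/101, 77/101)
obs 4: x=-5/4 → posterior Normal(-121/246, 77/123)
obs 5: x=-7/4 → posterior Normal(-99/145, 77/145)
obs 6: x=-3 → posterior Normal(-165/167, 77/167)
obs 7: x=0 → posterior Normal(-55/63, 11/27)
obs 8: x=3 → posterior Normal(-99/211, 77/211)
obs 9: x=-3/4 → posterior Normal(-231/466, 77/233)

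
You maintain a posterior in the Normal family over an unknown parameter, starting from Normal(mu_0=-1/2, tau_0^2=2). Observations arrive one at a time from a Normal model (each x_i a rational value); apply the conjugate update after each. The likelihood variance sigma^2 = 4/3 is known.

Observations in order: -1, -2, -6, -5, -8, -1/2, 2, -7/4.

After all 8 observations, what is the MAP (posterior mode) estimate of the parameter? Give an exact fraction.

obs 1: x=-1 → posterior Normal(-4/5, 4/5)
obs 2: x=-2 → posterior Normal(-5/4, 1/2)
obs 3: x=-6 → posterior Normal(-28/11, 4/11)
obs 4: x=-5 → posterior Normal(-43/14, 2/7)
obs 5: x=-8 → posterior Normal(-67/17, 4/17)
obs 6: x=-1/2 → posterior Normal(-137/40, 1/5)
obs 7: x=2 → posterior Normal(-125/46, 4/23)
obs 8: x=-7/4 → posterior Normal(-271/104, 2/13)

-271/104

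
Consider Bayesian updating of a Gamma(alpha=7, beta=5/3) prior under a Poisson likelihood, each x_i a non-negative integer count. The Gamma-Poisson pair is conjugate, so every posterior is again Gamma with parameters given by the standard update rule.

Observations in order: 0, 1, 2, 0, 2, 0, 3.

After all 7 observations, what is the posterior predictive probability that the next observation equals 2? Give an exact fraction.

obs 1: x=0 → posterior Gamma(7, 8/3)
obs 2: x=1 → posterior Gamma(8, 11/3)
obs 3: x=2 → posterior Gamma(10, 14/3)
obs 4: x=0 → posterior Gamma(10, 17/3)
obs 5: x=2 → posterior Gamma(12, 20/3)
obs 6: x=0 → posterior Gamma(12, 23/3)
obs 7: x=3 → posterior Gamma(15, 26/3)

1811440089668583999406080/7257147736730073114838109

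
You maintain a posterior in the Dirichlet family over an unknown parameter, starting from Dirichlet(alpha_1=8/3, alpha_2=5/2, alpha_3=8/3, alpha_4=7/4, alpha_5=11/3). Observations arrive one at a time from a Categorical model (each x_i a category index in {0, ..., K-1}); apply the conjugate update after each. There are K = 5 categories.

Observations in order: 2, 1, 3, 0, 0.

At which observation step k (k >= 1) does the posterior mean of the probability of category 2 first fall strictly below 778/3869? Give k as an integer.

obs 1: x=2 → posterior Dirichlet(8/3, 5/2, 11/3, 7/4, 11/3)
obs 2: x=1 → posterior Dirichlet(8/3, 7/2, 11/3, 7/4, 11/3)
obs 3: x=3 → posterior Dirichlet(8/3, 7/2, 11/3, 11/4, 11/3)
obs 4: x=0 → posterior Dirichlet(11/3, 7/2, 11/3, 11/4, 11/3)
obs 5: x=0 → posterior Dirichlet(14/3, 7/2, 11/3, 11/4, 11/3)

k = 5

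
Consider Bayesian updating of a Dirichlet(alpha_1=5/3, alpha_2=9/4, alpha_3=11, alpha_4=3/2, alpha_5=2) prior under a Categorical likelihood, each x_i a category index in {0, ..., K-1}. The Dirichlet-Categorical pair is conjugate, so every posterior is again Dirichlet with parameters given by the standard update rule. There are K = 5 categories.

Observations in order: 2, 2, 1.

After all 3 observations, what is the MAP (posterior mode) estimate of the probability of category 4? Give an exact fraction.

12/197

obs 1: x=2 → posterior Dirichlet(5/3, 9/4, 12, 3/2, 2)
obs 2: x=2 → posterior Dirichlet(5/3, 9/4, 13, 3/2, 2)
obs 3: x=1 → posterior Dirichlet(5/3, 13/4, 13, 3/2, 2)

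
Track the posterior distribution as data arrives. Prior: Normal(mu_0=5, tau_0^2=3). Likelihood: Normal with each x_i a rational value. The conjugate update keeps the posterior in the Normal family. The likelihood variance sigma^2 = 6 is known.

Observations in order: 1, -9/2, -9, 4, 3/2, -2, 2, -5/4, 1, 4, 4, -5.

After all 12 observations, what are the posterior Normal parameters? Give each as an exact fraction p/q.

obs 1: x=1 → posterior Normal(11/3, 2)
obs 2: x=-9/2 → posterior Normal(13/8, 3/2)
obs 3: x=-9 → posterior Normal(-1/2, 6/5)
obs 4: x=4 → posterior Normal(1/4, 1)
obs 5: x=3/2 → posterior Normal(3/7, 6/7)
obs 6: x=-2 → posterior Normal(1/8, 3/4)
obs 7: x=2 → posterior Normal(1/3, 2/3)
obs 8: x=-5/4 → posterior Normal(7/40, 3/5)
obs 9: x=1 → posterior Normal(1/4, 6/11)
obs 10: x=4 → posterior Normal(9/16, 1/2)
obs 11: x=4 → posterior Normal(43/52, 6/13)
obs 12: x=-5 → posterior Normal(23/56, 3/7)

mu_0=23/56, tau_0^2=3/7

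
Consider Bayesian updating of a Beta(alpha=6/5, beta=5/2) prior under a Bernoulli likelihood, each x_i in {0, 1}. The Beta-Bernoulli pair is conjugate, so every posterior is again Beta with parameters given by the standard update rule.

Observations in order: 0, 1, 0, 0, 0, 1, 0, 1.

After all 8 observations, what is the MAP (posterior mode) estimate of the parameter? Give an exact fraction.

32/97

obs 1: x=0 → posterior Beta(6/5, 7/2)
obs 2: x=1 → posterior Beta(11/5, 7/2)
obs 3: x=0 → posterior Beta(11/5, 9/2)
obs 4: x=0 → posterior Beta(11/5, 11/2)
obs 5: x=0 → posterior Beta(11/5, 13/2)
obs 6: x=1 → posterior Beta(16/5, 13/2)
obs 7: x=0 → posterior Beta(16/5, 15/2)
obs 8: x=1 → posterior Beta(21/5, 15/2)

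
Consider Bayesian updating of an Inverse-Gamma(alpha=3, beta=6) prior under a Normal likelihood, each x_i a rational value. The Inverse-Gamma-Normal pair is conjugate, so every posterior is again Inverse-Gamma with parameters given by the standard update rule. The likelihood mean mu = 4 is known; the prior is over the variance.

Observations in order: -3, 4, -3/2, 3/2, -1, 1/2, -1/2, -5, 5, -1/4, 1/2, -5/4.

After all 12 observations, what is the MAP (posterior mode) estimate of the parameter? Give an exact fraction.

obs 1: x=-3 → posterior Inverse-Gamma(7/2, 61/2)
obs 2: x=4 → posterior Inverse-Gamma(4, 61/2)
obs 3: x=-3/2 → posterior Inverse-Gamma(9/2, 365/8)
obs 4: x=3/2 → posterior Inverse-Gamma(5, 195/4)
obs 5: x=-1 → posterior Inverse-Gamma(11/2, 245/4)
obs 6: x=1/2 → posterior Inverse-Gamma(6, 539/8)
obs 7: x=-1/2 → posterior Inverse-Gamma(13/2, 155/2)
obs 8: x=-5 → posterior Inverse-Gamma(7, 118)
obs 9: x=5 → posterior Inverse-Gamma(15/2, 237/2)
obs 10: x=-1/4 → posterior Inverse-Gamma(8, 4081/32)
obs 11: x=1/2 → posterior Inverse-Gamma(17/2, 4277/32)
obs 12: x=-5/4 → posterior Inverse-Gamma(9, 2359/16)

2359/160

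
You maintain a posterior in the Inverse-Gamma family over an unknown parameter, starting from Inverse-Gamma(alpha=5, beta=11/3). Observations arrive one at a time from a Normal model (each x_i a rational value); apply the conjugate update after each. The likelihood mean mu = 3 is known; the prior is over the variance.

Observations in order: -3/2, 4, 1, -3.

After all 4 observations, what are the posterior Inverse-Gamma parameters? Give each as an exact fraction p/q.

obs 1: x=-3/2 → posterior Inverse-Gamma(11/2, 331/24)
obs 2: x=4 → posterior Inverse-Gamma(6, 343/24)
obs 3: x=1 → posterior Inverse-Gamma(13/2, 391/24)
obs 4: x=-3 → posterior Inverse-Gamma(7, 823/24)

alpha=7, beta=823/24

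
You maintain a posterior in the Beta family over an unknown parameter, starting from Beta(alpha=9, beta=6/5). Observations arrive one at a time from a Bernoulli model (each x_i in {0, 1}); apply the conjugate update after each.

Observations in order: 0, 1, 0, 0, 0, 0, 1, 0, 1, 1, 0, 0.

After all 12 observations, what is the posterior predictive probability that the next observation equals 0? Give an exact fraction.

obs 1: x=0 → posterior Beta(9, 11/5)
obs 2: x=1 → posterior Beta(10, 11/5)
obs 3: x=0 → posterior Beta(10, 16/5)
obs 4: x=0 → posterior Beta(10, 21/5)
obs 5: x=0 → posterior Beta(10, 26/5)
obs 6: x=0 → posterior Beta(10, 31/5)
obs 7: x=1 → posterior Beta(11, 31/5)
obs 8: x=0 → posterior Beta(11, 36/5)
obs 9: x=1 → posterior Beta(12, 36/5)
obs 10: x=1 → posterior Beta(13, 36/5)
obs 11: x=0 → posterior Beta(13, 41/5)
obs 12: x=0 → posterior Beta(13, 46/5)

46/111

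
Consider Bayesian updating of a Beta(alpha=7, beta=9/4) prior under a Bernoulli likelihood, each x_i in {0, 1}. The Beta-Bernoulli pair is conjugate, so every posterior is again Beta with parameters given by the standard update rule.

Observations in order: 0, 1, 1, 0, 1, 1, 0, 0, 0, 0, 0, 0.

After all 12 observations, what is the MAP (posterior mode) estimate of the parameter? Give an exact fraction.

40/77

obs 1: x=0 → posterior Beta(7, 13/4)
obs 2: x=1 → posterior Beta(8, 13/4)
obs 3: x=1 → posterior Beta(9, 13/4)
obs 4: x=0 → posterior Beta(9, 17/4)
obs 5: x=1 → posterior Beta(10, 17/4)
obs 6: x=1 → posterior Beta(11, 17/4)
obs 7: x=0 → posterior Beta(11, 21/4)
obs 8: x=0 → posterior Beta(11, 25/4)
obs 9: x=0 → posterior Beta(11, 29/4)
obs 10: x=0 → posterior Beta(11, 33/4)
obs 11: x=0 → posterior Beta(11, 37/4)
obs 12: x=0 → posterior Beta(11, 41/4)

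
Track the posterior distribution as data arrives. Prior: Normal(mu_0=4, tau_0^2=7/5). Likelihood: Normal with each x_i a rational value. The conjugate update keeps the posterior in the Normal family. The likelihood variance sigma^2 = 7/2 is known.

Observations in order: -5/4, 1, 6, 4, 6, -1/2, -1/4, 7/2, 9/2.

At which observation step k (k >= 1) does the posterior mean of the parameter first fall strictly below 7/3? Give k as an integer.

obs 1: x=-5/4 → posterior Normal(5/2, 1)
obs 2: x=1 → posterior Normal(13/6, 7/9)
obs 3: x=6 → posterior Normal(63/22, 7/11)
obs 4: x=4 → posterior Normal(79/26, 7/13)
obs 5: x=6 → posterior Normal(103/30, 7/15)
obs 6: x=-1/2 → posterior Normal(101/34, 7/17)
obs 7: x=-1/4 → posterior Normal(50/19, 7/19)
obs 8: x=7/2 → posterior Normal(19/7, 1/3)
obs 9: x=9/2 → posterior Normal(66/23, 7/23)

k = 2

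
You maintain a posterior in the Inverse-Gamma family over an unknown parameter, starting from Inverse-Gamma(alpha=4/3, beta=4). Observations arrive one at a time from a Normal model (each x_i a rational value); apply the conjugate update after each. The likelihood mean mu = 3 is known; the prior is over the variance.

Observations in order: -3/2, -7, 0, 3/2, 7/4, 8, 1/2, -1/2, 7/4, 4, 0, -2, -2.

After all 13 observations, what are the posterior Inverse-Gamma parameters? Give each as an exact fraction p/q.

alpha=47/6, beta=1969/16

obs 1: x=-3/2 → posterior Inverse-Gamma(11/6, 113/8)
obs 2: x=-7 → posterior Inverse-Gamma(7/3, 513/8)
obs 3: x=0 → posterior Inverse-Gamma(17/6, 549/8)
obs 4: x=3/2 → posterior Inverse-Gamma(10/3, 279/4)
obs 5: x=7/4 → posterior Inverse-Gamma(23/6, 2257/32)
obs 6: x=8 → posterior Inverse-Gamma(13/3, 2657/32)
obs 7: x=1/2 → posterior Inverse-Gamma(29/6, 2757/32)
obs 8: x=-1/2 → posterior Inverse-Gamma(16/3, 2953/32)
obs 9: x=7/4 → posterior Inverse-Gamma(35/6, 1489/16)
obs 10: x=4 → posterior Inverse-Gamma(19/3, 1497/16)
obs 11: x=0 → posterior Inverse-Gamma(41/6, 1569/16)
obs 12: x=-2 → posterior Inverse-Gamma(22/3, 1769/16)
obs 13: x=-2 → posterior Inverse-Gamma(47/6, 1969/16)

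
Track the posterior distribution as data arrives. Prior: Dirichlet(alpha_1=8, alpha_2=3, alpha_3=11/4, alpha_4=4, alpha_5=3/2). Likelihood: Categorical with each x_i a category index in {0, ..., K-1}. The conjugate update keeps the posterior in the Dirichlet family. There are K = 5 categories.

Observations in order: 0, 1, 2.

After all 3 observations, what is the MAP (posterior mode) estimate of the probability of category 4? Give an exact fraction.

obs 1: x=0 → posterior Dirichlet(9, 3, 11/4, 4, 3/2)
obs 2: x=1 → posterior Dirichlet(9, 4, 11/4, 4, 3/2)
obs 3: x=2 → posterior Dirichlet(9, 4, 15/4, 4, 3/2)

2/69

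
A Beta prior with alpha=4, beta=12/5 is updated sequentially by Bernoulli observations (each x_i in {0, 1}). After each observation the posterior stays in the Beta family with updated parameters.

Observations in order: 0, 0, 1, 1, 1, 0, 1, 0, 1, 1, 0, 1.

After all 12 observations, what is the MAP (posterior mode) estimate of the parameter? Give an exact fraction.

25/41

obs 1: x=0 → posterior Beta(4, 17/5)
obs 2: x=0 → posterior Beta(4, 22/5)
obs 3: x=1 → posterior Beta(5, 22/5)
obs 4: x=1 → posterior Beta(6, 22/5)
obs 5: x=1 → posterior Beta(7, 22/5)
obs 6: x=0 → posterior Beta(7, 27/5)
obs 7: x=1 → posterior Beta(8, 27/5)
obs 8: x=0 → posterior Beta(8, 32/5)
obs 9: x=1 → posterior Beta(9, 32/5)
obs 10: x=1 → posterior Beta(10, 32/5)
obs 11: x=0 → posterior Beta(10, 37/5)
obs 12: x=1 → posterior Beta(11, 37/5)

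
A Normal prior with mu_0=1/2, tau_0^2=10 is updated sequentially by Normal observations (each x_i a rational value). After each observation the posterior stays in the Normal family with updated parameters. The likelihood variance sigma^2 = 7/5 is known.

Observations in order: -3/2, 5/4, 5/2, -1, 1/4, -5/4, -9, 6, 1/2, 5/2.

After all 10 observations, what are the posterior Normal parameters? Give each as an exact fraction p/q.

mu_0=16/507, tau_0^2=70/507

obs 1: x=-3/2 → posterior Normal(-143/114, 70/57)
obs 2: x=5/4 → posterior Normal(-9/107, 70/107)
obs 3: x=5/2 → posterior Normal(116/157, 70/157)
obs 4: x=-1 → posterior Normal(22/69, 70/207)
obs 5: x=1/4 → posterior Normal(157/514, 70/257)
obs 6: x=-5/4 → posterior Normal(16/307, 70/307)
obs 7: x=-9 → posterior Normal(-62/51, 10/51)
obs 8: x=6 → posterior Normal(-134/407, 70/407)
obs 9: x=1/2 → posterior Normal(-109/457, 70/457)
obs 10: x=5/2 → posterior Normal(16/507, 70/507)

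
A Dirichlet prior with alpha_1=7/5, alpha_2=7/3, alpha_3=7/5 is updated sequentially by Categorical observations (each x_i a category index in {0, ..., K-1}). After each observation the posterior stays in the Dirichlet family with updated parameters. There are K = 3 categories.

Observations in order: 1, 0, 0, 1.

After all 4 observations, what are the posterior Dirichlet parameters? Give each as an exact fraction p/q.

obs 1: x=1 → posterior Dirichlet(7/5, 10/3, 7/5)
obs 2: x=0 → posterior Dirichlet(12/5, 10/3, 7/5)
obs 3: x=0 → posterior Dirichlet(17/5, 10/3, 7/5)
obs 4: x=1 → posterior Dirichlet(17/5, 13/3, 7/5)

alpha_1=17/5, alpha_2=13/3, alpha_3=7/5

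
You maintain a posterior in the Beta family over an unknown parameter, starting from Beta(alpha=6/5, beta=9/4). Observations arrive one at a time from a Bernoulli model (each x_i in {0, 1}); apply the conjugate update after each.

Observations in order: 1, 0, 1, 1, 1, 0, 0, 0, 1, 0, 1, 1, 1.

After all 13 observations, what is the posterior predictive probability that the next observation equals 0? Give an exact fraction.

145/329

obs 1: x=1 → posterior Beta(11/5, 9/4)
obs 2: x=0 → posterior Beta(11/5, 13/4)
obs 3: x=1 → posterior Beta(16/5, 13/4)
obs 4: x=1 → posterior Beta(21/5, 13/4)
obs 5: x=1 → posterior Beta(26/5, 13/4)
obs 6: x=0 → posterior Beta(26/5, 17/4)
obs 7: x=0 → posterior Beta(26/5, 21/4)
obs 8: x=0 → posterior Beta(26/5, 25/4)
obs 9: x=1 → posterior Beta(31/5, 25/4)
obs 10: x=0 → posterior Beta(31/5, 29/4)
obs 11: x=1 → posterior Beta(36/5, 29/4)
obs 12: x=1 → posterior Beta(41/5, 29/4)
obs 13: x=1 → posterior Beta(46/5, 29/4)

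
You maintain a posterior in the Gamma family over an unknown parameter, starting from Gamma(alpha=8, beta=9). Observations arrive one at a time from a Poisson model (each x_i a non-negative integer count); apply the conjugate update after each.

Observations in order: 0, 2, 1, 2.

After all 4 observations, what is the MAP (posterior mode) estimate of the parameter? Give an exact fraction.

obs 1: x=0 → posterior Gamma(8, 10)
obs 2: x=2 → posterior Gamma(10, 11)
obs 3: x=1 → posterior Gamma(11, 12)
obs 4: x=2 → posterior Gamma(13, 13)

12/13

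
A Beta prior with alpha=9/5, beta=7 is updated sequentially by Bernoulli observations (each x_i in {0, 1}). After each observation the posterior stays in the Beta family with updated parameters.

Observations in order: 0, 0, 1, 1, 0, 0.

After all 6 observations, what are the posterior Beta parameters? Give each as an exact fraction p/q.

alpha=19/5, beta=11

obs 1: x=0 → posterior Beta(9/5, 8)
obs 2: x=0 → posterior Beta(9/5, 9)
obs 3: x=1 → posterior Beta(14/5, 9)
obs 4: x=1 → posterior Beta(19/5, 9)
obs 5: x=0 → posterior Beta(19/5, 10)
obs 6: x=0 → posterior Beta(19/5, 11)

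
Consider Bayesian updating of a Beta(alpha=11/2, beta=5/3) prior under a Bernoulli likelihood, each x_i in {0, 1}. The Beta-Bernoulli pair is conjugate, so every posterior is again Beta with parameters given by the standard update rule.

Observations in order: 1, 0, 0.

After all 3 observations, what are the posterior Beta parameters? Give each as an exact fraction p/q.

obs 1: x=1 → posterior Beta(13/2, 5/3)
obs 2: x=0 → posterior Beta(13/2, 8/3)
obs 3: x=0 → posterior Beta(13/2, 11/3)

alpha=13/2, beta=11/3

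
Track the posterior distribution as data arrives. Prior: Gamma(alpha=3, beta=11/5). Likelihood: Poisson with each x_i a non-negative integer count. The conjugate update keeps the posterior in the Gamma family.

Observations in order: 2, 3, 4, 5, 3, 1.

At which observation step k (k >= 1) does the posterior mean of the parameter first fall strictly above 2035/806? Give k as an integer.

obs 1: x=2 → posterior Gamma(5, 16/5)
obs 2: x=3 → posterior Gamma(8, 21/5)
obs 3: x=4 → posterior Gamma(12, 26/5)
obs 4: x=5 → posterior Gamma(17, 31/5)
obs 5: x=3 → posterior Gamma(20, 36/5)
obs 6: x=1 → posterior Gamma(21, 41/5)

k = 4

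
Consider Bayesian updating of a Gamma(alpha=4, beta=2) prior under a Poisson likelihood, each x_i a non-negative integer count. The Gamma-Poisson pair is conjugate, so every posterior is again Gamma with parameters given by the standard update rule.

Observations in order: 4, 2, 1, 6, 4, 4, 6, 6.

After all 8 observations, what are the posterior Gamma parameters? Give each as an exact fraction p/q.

obs 1: x=4 → posterior Gamma(8, 3)
obs 2: x=2 → posterior Gamma(10, 4)
obs 3: x=1 → posterior Gamma(11, 5)
obs 4: x=6 → posterior Gamma(17, 6)
obs 5: x=4 → posterior Gamma(21, 7)
obs 6: x=4 → posterior Gamma(25, 8)
obs 7: x=6 → posterior Gamma(31, 9)
obs 8: x=6 → posterior Gamma(37, 10)

alpha=37, beta=10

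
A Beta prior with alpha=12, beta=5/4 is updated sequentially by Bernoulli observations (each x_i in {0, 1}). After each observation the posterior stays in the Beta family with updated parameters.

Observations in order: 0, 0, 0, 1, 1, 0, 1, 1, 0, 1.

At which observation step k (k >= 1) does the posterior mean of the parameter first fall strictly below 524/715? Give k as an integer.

k = 6

obs 1: x=0 → posterior Beta(12, 9/4)
obs 2: x=0 → posterior Beta(12, 13/4)
obs 3: x=0 → posterior Beta(12, 17/4)
obs 4: x=1 → posterior Beta(13, 17/4)
obs 5: x=1 → posterior Beta(14, 17/4)
obs 6: x=0 → posterior Beta(14, 21/4)
obs 7: x=1 → posterior Beta(15, 21/4)
obs 8: x=1 → posterior Beta(16, 21/4)
obs 9: x=0 → posterior Beta(16, 25/4)
obs 10: x=1 → posterior Beta(17, 25/4)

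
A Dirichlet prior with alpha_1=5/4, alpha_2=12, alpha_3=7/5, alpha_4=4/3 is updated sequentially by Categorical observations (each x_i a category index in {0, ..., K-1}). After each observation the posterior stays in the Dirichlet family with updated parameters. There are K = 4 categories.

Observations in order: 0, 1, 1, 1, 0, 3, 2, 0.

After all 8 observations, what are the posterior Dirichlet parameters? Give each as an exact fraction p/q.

obs 1: x=0 → posterior Dirichlet(9/4, 12, 7/5, 4/3)
obs 2: x=1 → posterior Dirichlet(9/4, 13, 7/5, 4/3)
obs 3: x=1 → posterior Dirichlet(9/4, 14, 7/5, 4/3)
obs 4: x=1 → posterior Dirichlet(9/4, 15, 7/5, 4/3)
obs 5: x=0 → posterior Dirichlet(13/4, 15, 7/5, 4/3)
obs 6: x=3 → posterior Dirichlet(13/4, 15, 7/5, 7/3)
obs 7: x=2 → posterior Dirichlet(13/4, 15, 12/5, 7/3)
obs 8: x=0 → posterior Dirichlet(17/4, 15, 12/5, 7/3)

alpha_1=17/4, alpha_2=15, alpha_3=12/5, alpha_4=7/3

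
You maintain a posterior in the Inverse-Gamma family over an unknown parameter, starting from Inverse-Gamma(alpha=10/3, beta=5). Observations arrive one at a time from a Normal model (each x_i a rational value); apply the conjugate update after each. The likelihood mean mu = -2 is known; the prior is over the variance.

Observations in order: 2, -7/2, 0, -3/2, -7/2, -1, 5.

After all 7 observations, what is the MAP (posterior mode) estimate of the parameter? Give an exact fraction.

1017/188

obs 1: x=2 → posterior Inverse-Gamma(23/6, 13)
obs 2: x=-7/2 → posterior Inverse-Gamma(13/3, 113/8)
obs 3: x=0 → posterior Inverse-Gamma(29/6, 129/8)
obs 4: x=-3/2 → posterior Inverse-Gamma(16/3, 65/4)
obs 5: x=-7/2 → posterior Inverse-Gamma(35/6, 139/8)
obs 6: x=-1 → posterior Inverse-Gamma(19/3, 143/8)
obs 7: x=5 → posterior Inverse-Gamma(41/6, 339/8)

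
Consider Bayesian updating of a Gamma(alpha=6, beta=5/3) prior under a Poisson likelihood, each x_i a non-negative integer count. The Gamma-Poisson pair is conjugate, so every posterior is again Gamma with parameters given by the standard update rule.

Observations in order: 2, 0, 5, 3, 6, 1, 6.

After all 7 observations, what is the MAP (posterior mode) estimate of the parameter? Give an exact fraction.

obs 1: x=2 → posterior Gamma(8, 8/3)
obs 2: x=0 → posterior Gamma(8, 11/3)
obs 3: x=5 → posterior Gamma(13, 14/3)
obs 4: x=3 → posterior Gamma(16, 17/3)
obs 5: x=6 → posterior Gamma(22, 20/3)
obs 6: x=1 → posterior Gamma(23, 23/3)
obs 7: x=6 → posterior Gamma(29, 26/3)

42/13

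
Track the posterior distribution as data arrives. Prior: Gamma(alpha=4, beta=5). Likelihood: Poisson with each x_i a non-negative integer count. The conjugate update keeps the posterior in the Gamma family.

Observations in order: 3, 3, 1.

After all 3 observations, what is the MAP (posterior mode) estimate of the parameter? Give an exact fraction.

5/4

obs 1: x=3 → posterior Gamma(7, 6)
obs 2: x=3 → posterior Gamma(10, 7)
obs 3: x=1 → posterior Gamma(11, 8)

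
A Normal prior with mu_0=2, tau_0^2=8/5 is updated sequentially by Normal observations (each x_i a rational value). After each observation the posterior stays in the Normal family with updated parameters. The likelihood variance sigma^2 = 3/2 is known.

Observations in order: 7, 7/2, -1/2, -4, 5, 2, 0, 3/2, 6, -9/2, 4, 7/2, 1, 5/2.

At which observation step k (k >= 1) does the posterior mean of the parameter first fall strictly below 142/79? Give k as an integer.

obs 1: x=7 → posterior Normal(142/31, 24/31)
obs 2: x=7/2 → posterior Normal(198/47, 24/47)
obs 3: x=-1/2 → posterior Normal(190/63, 8/21)
obs 4: x=-4 → posterior Normal(126/79, 24/79)
obs 5: x=5 → posterior Normal(206/95, 24/95)
obs 6: x=2 → posterior Normal(238/111, 8/37)
obs 7: x=0 → posterior Normal(238/127, 24/127)
obs 8: x=3/2 → posterior Normal(262/143, 24/143)
obs 9: x=6 → posterior Normal(358/159, 8/53)
obs 10: x=-9/2 → posterior Normal(286/175, 24/175)
obs 11: x=4 → posterior Normal(350/191, 24/191)
obs 12: x=7/2 → posterior Normal(406/207, 8/69)
obs 13: x=1 → posterior Normal(422/223, 24/223)
obs 14: x=5/2 → posterior Normal(462/239, 24/239)

k = 4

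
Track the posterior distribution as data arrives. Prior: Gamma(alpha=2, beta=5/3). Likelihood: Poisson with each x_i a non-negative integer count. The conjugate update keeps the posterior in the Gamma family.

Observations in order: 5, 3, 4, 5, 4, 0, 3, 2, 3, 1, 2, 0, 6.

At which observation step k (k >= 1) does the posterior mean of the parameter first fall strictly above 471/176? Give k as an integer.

k = 2

obs 1: x=5 → posterior Gamma(7, 8/3)
obs 2: x=3 → posterior Gamma(10, 11/3)
obs 3: x=4 → posterior Gamma(14, 14/3)
obs 4: x=5 → posterior Gamma(19, 17/3)
obs 5: x=4 → posterior Gamma(23, 20/3)
obs 6: x=0 → posterior Gamma(23, 23/3)
obs 7: x=3 → posterior Gamma(26, 26/3)
obs 8: x=2 → posterior Gamma(28, 29/3)
obs 9: x=3 → posterior Gamma(31, 32/3)
obs 10: x=1 → posterior Gamma(32, 35/3)
obs 11: x=2 → posterior Gamma(34, 38/3)
obs 12: x=0 → posterior Gamma(34, 41/3)
obs 13: x=6 → posterior Gamma(40, 44/3)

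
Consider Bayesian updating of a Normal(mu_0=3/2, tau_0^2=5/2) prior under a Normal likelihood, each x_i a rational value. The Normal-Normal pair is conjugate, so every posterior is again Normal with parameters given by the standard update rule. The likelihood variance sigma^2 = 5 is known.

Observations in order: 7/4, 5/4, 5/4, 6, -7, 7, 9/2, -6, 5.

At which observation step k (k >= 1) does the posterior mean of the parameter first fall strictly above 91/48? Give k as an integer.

k = 4

obs 1: x=7/4 → posterior Normal(19/12, 5/3)
obs 2: x=5/4 → posterior Normal(3/2, 5/4)
obs 3: x=5/4 → posterior Normal(29/20, 1)
obs 4: x=6 → posterior Normal(53/24, 5/6)
obs 5: x=-7 → posterior Normal(25/28, 5/7)
obs 6: x=7 → posterior Normal(53/32, 5/8)
obs 7: x=9/2 → posterior Normal(71/36, 5/9)
obs 8: x=-6 → posterior Normal(47/40, 1/2)
obs 9: x=5 → posterior Normal(67/44, 5/11)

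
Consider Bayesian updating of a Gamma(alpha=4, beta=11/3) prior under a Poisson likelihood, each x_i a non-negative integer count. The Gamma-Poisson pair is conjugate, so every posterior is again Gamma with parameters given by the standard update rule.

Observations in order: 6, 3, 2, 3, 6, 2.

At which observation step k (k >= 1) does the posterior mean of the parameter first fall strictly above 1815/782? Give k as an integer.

k = 4

obs 1: x=6 → posterior Gamma(10, 14/3)
obs 2: x=3 → posterior Gamma(13, 17/3)
obs 3: x=2 → posterior Gamma(15, 20/3)
obs 4: x=3 → posterior Gamma(18, 23/3)
obs 5: x=6 → posterior Gamma(24, 26/3)
obs 6: x=2 → posterior Gamma(26, 29/3)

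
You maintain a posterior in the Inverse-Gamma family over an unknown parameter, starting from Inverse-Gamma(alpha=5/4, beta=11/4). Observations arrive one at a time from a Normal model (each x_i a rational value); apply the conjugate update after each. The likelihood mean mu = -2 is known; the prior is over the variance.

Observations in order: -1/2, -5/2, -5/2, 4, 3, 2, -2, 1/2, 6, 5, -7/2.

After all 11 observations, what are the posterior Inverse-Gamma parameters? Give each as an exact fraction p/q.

obs 1: x=-1/2 → posterior Inverse-Gamma(7/4, 31/8)
obs 2: x=-5/2 → posterior Inverse-Gamma(9/4, 4)
obs 3: x=-5/2 → posterior Inverse-Gamma(11/4, 33/8)
obs 4: x=4 → posterior Inverse-Gamma(13/4, 177/8)
obs 5: x=3 → posterior Inverse-Gamma(15/4, 277/8)
obs 6: x=2 → posterior Inverse-Gamma(17/4, 341/8)
obs 7: x=-2 → posterior Inverse-Gamma(19/4, 341/8)
obs 8: x=1/2 → posterior Inverse-Gamma(21/4, 183/4)
obs 9: x=6 → posterior Inverse-Gamma(23/4, 311/4)
obs 10: x=5 → posterior Inverse-Gamma(25/4, 409/4)
obs 11: x=-7/2 → posterior Inverse-Gamma(27/4, 827/8)

alpha=27/4, beta=827/8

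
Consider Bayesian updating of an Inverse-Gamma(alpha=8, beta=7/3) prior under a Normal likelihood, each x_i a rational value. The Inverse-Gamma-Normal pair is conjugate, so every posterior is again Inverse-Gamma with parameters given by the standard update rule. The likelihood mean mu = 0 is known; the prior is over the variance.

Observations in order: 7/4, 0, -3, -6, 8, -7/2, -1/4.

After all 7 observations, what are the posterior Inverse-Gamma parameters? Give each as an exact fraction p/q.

alpha=23/2, beta=3097/48

obs 1: x=7/4 → posterior Inverse-Gamma(17/2, 371/96)
obs 2: x=0 → posterior Inverse-Gamma(9, 371/96)
obs 3: x=-3 → posterior Inverse-Gamma(19/2, 803/96)
obs 4: x=-6 → posterior Inverse-Gamma(10, 2531/96)
obs 5: x=8 → posterior Inverse-Gamma(21/2, 5603/96)
obs 6: x=-7/2 → posterior Inverse-Gamma(11, 6191/96)
obs 7: x=-1/4 → posterior Inverse-Gamma(23/2, 3097/48)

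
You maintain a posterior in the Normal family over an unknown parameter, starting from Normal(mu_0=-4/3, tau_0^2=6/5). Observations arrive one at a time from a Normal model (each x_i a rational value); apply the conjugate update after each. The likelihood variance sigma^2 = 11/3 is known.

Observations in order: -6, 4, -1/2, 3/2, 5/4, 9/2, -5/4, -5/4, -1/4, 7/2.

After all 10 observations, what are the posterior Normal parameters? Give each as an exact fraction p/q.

obs 1: x=-6 → posterior Normal(-544/219, 66/73)
obs 2: x=4 → posterior Normal(-328/273, 66/91)
obs 3: x=-1/2 → posterior Normal(-355/327, 66/109)
obs 4: x=3/2 → posterior Normal(-274/381, 66/127)
obs 5: x=5/4 → posterior Normal(-413/870, 66/145)
obs 6: x=9/2 → posterior Normal(73/978, 66/163)
obs 7: x=-5/4 → posterior Normal(-31/543, 66/181)
obs 8: x=-5/4 → posterior Normal(-197/1194, 66/199)
obs 9: x=-1/4 → posterior Normal(-16/93, 66/217)
obs 10: x=7/2 → posterior Normal(77/705, 66/235)

mu_0=77/705, tau_0^2=66/235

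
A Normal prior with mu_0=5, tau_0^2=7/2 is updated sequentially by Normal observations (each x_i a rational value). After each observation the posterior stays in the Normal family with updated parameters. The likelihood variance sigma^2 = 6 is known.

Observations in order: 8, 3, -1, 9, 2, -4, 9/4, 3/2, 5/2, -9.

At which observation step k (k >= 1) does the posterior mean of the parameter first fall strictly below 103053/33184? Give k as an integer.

obs 1: x=8 → posterior Normal(116/19, 42/19)
obs 2: x=3 → posterior Normal(137/26, 21/13)
obs 3: x=-1 → posterior Normal(130/33, 14/11)
obs 4: x=9 → posterior Normal(193/40, 21/20)
obs 5: x=2 → posterior Normal(207/47, 42/47)
obs 6: x=-4 → posterior Normal(179/54, 7/9)
obs 7: x=9/4 → posterior Normal(779/244, 42/61)
obs 8: x=3/2 → posterior Normal(821/272, 21/34)
obs 9: x=5/2 → posterior Normal(297/100, 14/25)
obs 10: x=-9 → posterior Normal(639/328, 21/41)

k = 8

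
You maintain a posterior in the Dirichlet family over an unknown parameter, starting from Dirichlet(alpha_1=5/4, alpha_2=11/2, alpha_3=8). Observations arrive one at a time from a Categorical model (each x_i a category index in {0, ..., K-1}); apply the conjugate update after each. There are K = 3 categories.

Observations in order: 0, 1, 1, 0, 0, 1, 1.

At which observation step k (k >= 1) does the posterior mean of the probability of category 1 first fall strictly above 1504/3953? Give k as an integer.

k = 2

obs 1: x=0 → posterior Dirichlet(9/4, 11/2, 8)
obs 2: x=1 → posterior Dirichlet(9/4, 13/2, 8)
obs 3: x=1 → posterior Dirichlet(9/4, 15/2, 8)
obs 4: x=0 → posterior Dirichlet(13/4, 15/2, 8)
obs 5: x=0 → posterior Dirichlet(17/4, 15/2, 8)
obs 6: x=1 → posterior Dirichlet(17/4, 17/2, 8)
obs 7: x=1 → posterior Dirichlet(17/4, 19/2, 8)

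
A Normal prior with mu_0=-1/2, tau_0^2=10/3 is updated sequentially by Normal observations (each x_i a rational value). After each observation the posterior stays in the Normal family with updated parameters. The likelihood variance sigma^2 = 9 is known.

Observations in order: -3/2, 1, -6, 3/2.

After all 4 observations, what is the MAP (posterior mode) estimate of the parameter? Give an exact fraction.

obs 1: x=-3/2 → posterior Normal(-57/74, 90/37)
obs 2: x=1 → posterior Normal(-37/94, 90/47)
obs 3: x=-6 → posterior Normal(-157/114, 30/19)
obs 4: x=3/2 → posterior Normal(-127/134, 90/67)

-127/134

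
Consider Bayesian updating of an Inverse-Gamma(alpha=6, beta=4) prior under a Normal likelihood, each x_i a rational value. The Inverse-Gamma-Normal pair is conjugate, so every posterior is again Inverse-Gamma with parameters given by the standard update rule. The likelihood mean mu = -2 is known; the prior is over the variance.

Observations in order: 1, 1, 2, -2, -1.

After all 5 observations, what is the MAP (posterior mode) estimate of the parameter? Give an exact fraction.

obs 1: x=1 → posterior Inverse-Gamma(13/2, 17/2)
obs 2: x=1 → posterior Inverse-Gamma(7, 13)
obs 3: x=2 → posterior Inverse-Gamma(15/2, 21)
obs 4: x=-2 → posterior Inverse-Gamma(8, 21)
obs 5: x=-1 → posterior Inverse-Gamma(17/2, 43/2)

43/19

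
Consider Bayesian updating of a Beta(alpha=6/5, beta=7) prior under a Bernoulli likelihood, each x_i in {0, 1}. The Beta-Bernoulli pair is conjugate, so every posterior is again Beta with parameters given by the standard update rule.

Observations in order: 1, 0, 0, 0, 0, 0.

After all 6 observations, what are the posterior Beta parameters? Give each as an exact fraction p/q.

obs 1: x=1 → posterior Beta(11/5, 7)
obs 2: x=0 → posterior Beta(11/5, 8)
obs 3: x=0 → posterior Beta(11/5, 9)
obs 4: x=0 → posterior Beta(11/5, 10)
obs 5: x=0 → posterior Beta(11/5, 11)
obs 6: x=0 → posterior Beta(11/5, 12)

alpha=11/5, beta=12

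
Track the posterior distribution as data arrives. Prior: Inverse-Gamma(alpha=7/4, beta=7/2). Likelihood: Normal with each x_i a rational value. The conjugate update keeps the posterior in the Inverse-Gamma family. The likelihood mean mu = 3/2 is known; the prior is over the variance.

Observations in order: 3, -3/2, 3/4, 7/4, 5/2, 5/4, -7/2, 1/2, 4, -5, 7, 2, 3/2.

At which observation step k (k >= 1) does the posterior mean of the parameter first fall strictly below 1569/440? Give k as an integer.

obs 1: x=3 → posterior Inverse-Gamma(9/4, 37/8)
obs 2: x=-3/2 → posterior Inverse-Gamma(11/4, 73/8)
obs 3: x=3/4 → posterior Inverse-Gamma(13/4, 301/32)
obs 4: x=7/4 → posterior Inverse-Gamma(15/4, 151/16)
obs 5: x=5/2 → posterior Inverse-Gamma(17/4, 159/16)
obs 6: x=5/4 → posterior Inverse-Gamma(19/4, 319/32)
obs 7: x=-7/2 → posterior Inverse-Gamma(21/4, 719/32)
obs 8: x=1/2 → posterior Inverse-Gamma(23/4, 735/32)
obs 9: x=4 → posterior Inverse-Gamma(25/4, 835/32)
obs 10: x=-5 → posterior Inverse-Gamma(27/4, 1511/32)
obs 11: x=7 → posterior Inverse-Gamma(29/4, 1995/32)
obs 12: x=2 → posterior Inverse-Gamma(31/4, 1999/32)
obs 13: x=3/2 → posterior Inverse-Gamma(33/4, 1999/32)

k = 4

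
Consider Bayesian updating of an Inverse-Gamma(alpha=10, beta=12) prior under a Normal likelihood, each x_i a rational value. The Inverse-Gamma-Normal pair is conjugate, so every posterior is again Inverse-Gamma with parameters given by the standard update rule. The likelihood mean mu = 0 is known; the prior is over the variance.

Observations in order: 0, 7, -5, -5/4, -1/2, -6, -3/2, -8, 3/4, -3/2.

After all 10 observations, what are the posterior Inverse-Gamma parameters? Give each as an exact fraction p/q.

alpha=15, beta=1639/16

obs 1: x=0 → posterior Inverse-Gamma(21/2, 12)
obs 2: x=7 → posterior Inverse-Gamma(11, 73/2)
obs 3: x=-5 → posterior Inverse-Gamma(23/2, 49)
obs 4: x=-5/4 → posterior Inverse-Gamma(12, 1593/32)
obs 5: x=-1/2 → posterior Inverse-Gamma(25/2, 1597/32)
obs 6: x=-6 → posterior Inverse-Gamma(13, 2173/32)
obs 7: x=-3/2 → posterior Inverse-Gamma(27/2, 2209/32)
obs 8: x=-8 → posterior Inverse-Gamma(14, 3233/32)
obs 9: x=3/4 → posterior Inverse-Gamma(29/2, 1621/16)
obs 10: x=-3/2 → posterior Inverse-Gamma(15, 1639/16)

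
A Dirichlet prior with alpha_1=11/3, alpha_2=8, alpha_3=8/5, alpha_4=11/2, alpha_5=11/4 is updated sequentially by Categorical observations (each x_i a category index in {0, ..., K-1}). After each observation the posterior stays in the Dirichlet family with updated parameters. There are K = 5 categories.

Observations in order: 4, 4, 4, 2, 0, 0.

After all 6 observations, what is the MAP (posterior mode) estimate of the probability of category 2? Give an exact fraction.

96/1351

obs 1: x=4 → posterior Dirichlet(11/3, 8, 8/5, 11/2, 15/4)
obs 2: x=4 → posterior Dirichlet(11/3, 8, 8/5, 11/2, 19/4)
obs 3: x=4 → posterior Dirichlet(11/3, 8, 8/5, 11/2, 23/4)
obs 4: x=2 → posterior Dirichlet(11/3, 8, 13/5, 11/2, 23/4)
obs 5: x=0 → posterior Dirichlet(14/3, 8, 13/5, 11/2, 23/4)
obs 6: x=0 → posterior Dirichlet(17/3, 8, 13/5, 11/2, 23/4)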